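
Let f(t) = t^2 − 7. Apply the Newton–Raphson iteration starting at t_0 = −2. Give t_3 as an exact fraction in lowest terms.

−108497/41008

f'(t) = 2t.
f(−2) = −3, f'(−2) = −4, so t_1 = (−2) − (−3)/(−4) = −11/4.
f(−11/4) = 9/16, f'(−11/4) = −11/2, so t_2 = (−11/4) − (9/16)/(−11/2) = −233/88.
f(−233/88) = 81/7744, f'(−233/88) = −233/44, so t_3 = (−233/88) − (81/7744)/(−233/44) = −108497/41008.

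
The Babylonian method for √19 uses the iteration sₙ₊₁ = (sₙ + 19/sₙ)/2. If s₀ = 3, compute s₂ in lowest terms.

367/84

s₁ = (3 + 19/3)/2 = 14/3.
s₂ = (14/3 + 19/(14/3))/2 = 367/84.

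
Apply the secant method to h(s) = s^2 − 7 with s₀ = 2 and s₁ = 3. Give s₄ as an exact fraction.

h(2) = −3, h(3) = 2. s₂ = 3 − 2·(3 − 2)/(2 − (−3)) = 13/5.
h(3) = 2, h(13/5) = −6/25. s₃ = (13/5) − (−6/25)·((13/5) − 3)/((−6/25) − 2) = 37/14.
h(13/5) = −6/25, h(37/14) = −3/196. s₄ = (37/14) − (−3/196)·((37/14) − (13/5))/((−3/196) − (−6/25)) = 971/367.

971/367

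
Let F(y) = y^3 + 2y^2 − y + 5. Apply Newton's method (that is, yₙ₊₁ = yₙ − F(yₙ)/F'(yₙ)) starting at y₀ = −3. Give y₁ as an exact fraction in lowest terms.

−41/14

F'(y) = 3y^2 + 4y − 1.
F(−3) = −1, F'(−3) = 14, so y₁ = (−3) − (−1)/14 = −41/14.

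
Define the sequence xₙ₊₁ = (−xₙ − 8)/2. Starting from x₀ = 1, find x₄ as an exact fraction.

−39/16

x₁ = (−1 − 8)/2 = −9/2.
x₂ = (−(−9/2) − 8)/2 = −7/4.
x₃ = (−(−7/4) − 8)/2 = −25/8.
x₄ = (−(−25/8) − 8)/2 = −39/16.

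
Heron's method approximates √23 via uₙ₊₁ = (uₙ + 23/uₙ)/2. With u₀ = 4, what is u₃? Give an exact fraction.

u₁ = (4 + 23/4)/2 = 39/8.
u₂ = (39/8 + 23/(39/8))/2 = 2993/624.
u₃ = (2993/624 + 23/(2993/624))/2 = 17913697/3735264.

17913697/3735264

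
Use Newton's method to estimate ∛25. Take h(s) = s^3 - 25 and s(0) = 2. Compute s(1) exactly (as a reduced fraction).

h'(s) = 3s^2.
h(2) = -17, h'(2) = 12, so s(1) = 2 - (-17)/12 = 41/12.

41/12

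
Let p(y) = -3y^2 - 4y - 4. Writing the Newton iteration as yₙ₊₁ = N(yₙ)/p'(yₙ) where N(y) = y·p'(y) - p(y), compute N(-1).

p'(y) = -6y - 4.
N(y) = y·p'(y) - p(y) = y·(-6y - 4) - (-3y^2 - 4y - 4) = -3y^2 + 4.
N(-1) = 1.

1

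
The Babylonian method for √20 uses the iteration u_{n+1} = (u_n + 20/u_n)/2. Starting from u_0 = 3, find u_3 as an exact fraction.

u_1 = (3 + 20/3)/2 = 29/6.
u_2 = (29/6 + 20/(29/6))/2 = 1561/348.
u_3 = (1561/348 + 20/(1561/348))/2 = 4858801/1086456.

4858801/1086456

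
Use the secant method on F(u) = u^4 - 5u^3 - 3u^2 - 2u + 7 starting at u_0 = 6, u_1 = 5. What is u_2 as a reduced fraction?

F(6) = 103, F(5) = -78. u_2 = 5 - (-78)·(5 - 6)/((-78) - 103) = 983/181.

983/181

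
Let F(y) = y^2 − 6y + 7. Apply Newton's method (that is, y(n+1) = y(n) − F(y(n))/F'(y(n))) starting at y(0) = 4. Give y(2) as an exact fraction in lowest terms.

F'(y) = 2y − 6.
F(4) = −1, F'(4) = 2, so y(1) = 4 − (−1)/2 = 9/2.
F(9/2) = 1/4, F'(9/2) = 3, so y(2) = (9/2) − (1/4)/3 = 53/12.

53/12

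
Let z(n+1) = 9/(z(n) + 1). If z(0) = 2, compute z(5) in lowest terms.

z(1) = 9/(2 + 1) = 3.
z(2) = 9/(3 + 1) = 9/4.
z(3) = 9/(9/4 + 1) = 36/13.
z(4) = 9/(36/13 + 1) = 117/49.
z(5) = 9/(117/49 + 1) = 441/166.

441/166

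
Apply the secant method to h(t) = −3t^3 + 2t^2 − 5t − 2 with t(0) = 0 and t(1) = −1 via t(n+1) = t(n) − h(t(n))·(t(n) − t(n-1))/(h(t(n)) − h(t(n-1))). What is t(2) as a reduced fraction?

−1/5

h(0) = −2, h(−1) = 8. t(2) = (−1) − 8·((−1) − 0)/(8 − (−2)) = −1/5.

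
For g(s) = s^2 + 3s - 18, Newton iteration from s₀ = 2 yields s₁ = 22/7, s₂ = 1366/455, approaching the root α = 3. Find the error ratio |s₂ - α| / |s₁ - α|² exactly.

7/65

s₁ - α = 22/7 - 3 = 1/7, so |s₁ - α| = 1/7.
s₂ - α = 1366/455 - 3 = 1/455, so |s₂ - α| = 1/455.
|s₁ - α|² = 1/49.
Ratio = (1/455) / (1/49) = 7/65.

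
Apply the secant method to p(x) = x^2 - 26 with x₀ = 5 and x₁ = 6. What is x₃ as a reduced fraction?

p(5) = -1, p(6) = 10. x₂ = 6 - 10·(6 - 5)/(10 - (-1)) = 56/11.
p(6) = 10, p(56/11) = -10/121. x₃ = (56/11) - (-10/121)·((56/11) - 6)/((-10/121) - 10) = 311/61.

311/61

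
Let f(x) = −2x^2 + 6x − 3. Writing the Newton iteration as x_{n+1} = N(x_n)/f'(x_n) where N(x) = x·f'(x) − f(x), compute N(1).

f'(x) = −4x + 6.
N(x) = x·f'(x) − f(x) = x·(−4x + 6) − (−2x^2 + 6x − 3) = −2x^2 + 3.
N(1) = 1.

1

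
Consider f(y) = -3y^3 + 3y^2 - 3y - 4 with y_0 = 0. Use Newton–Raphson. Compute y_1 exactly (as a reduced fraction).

-4/3

f'(y) = -9y^2 + 6y - 3.
f(0) = -4, f'(0) = -3, so y_1 = 0 - (-4)/(-3) = -4/3.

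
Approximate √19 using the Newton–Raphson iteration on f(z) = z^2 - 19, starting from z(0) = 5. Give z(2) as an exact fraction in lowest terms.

f'(z) = 2z.
f(5) = 6, f'(5) = 10, so z(1) = 5 - 6/10 = 22/5.
f(22/5) = 9/25, f'(22/5) = 44/5, so z(2) = (22/5) - (9/25)/(44/5) = 959/220.

959/220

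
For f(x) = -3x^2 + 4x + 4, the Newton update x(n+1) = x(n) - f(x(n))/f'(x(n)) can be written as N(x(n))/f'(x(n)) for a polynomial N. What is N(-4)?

-52

f'(x) = -6x + 4.
N(x) = x·f'(x) - f(x) = x·(-6x + 4) - (-3x^2 + 4x + 4) = -3x^2 - 4.
N(-4) = -52.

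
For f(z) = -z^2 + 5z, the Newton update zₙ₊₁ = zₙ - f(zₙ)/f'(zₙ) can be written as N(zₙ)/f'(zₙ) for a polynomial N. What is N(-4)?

f'(z) = -2z + 5.
N(z) = z·f'(z) - f(z) = z·(-2z + 5) - (-z^2 + 5z) = -z^2.
N(-4) = -16.

-16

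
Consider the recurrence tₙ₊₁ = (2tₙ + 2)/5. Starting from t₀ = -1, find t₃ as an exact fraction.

14/25

t₁ = (2·(-1) + 2)/5 = 0.
t₂ = (2·0 + 2)/5 = 2/5.
t₃ = (2·(2/5) + 2)/5 = 14/25.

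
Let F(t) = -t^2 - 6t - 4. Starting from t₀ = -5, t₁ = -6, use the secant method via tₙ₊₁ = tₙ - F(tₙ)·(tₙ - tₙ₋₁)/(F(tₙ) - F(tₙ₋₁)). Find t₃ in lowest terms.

F(-5) = 1, F(-6) = -4. t₂ = (-6) - (-4)·((-6) - (-5))/((-4) - 1) = -26/5.
F(-6) = -4, F(-26/5) = 4/25. t₃ = (-26/5) - (4/25)·((-26/5) - (-6))/((4/25) - (-4)) = -68/13.

-68/13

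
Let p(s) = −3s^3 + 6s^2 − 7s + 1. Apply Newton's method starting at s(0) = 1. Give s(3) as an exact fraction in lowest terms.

1360867/8298421

p'(s) = −9s^2 + 12s − 7.
p(1) = −3, p'(1) = −4, so s(1) = 1 − (−3)/(−4) = 1/4.
p(1/4) = −27/64, p'(1/4) = −73/16, so s(2) = (1/4) − (−27/64)/(−73/16) = 23/146.
p(23/146) = 107163/3112136, p'(23/146) = −113677/21316, so s(3) = (23/146) − (107163/3112136)/(−113677/21316) = 1360867/8298421.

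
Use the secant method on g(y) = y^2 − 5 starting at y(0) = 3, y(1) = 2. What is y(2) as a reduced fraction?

g(3) = 4, g(2) = −1. y(2) = 2 − (−1)·(2 − 3)/((−1) − 4) = 11/5.

11/5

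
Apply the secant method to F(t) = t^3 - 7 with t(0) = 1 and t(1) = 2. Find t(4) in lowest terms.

99535299/52030837

F(1) = -6, F(2) = 1. t(2) = 2 - 1·(2 - 1)/(1 - (-6)) = 13/7.
F(2) = 1, F(13/7) = -204/343. t(3) = (13/7) - (-204/343)·((13/7) - 2)/((-204/343) - 1) = 1045/547.
F(13/7) = -204/343, F(1045/547) = -4505136/163667323. t(4) = (1045/547) - (-4505136/163667323)·((1045/547) - (13/7))/((-4505136/163667323) - (-204/343)) = 99535299/52030837.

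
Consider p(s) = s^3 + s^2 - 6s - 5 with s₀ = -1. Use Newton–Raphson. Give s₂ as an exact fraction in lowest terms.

p'(s) = 3s^2 + 2s - 6.
p(-1) = 1, p'(-1) = -5, so s₁ = (-1) - 1/(-5) = -4/5.
p(-4/5) = -9/125, p'(-4/5) = -142/25, so s₂ = (-4/5) - (-9/125)/(-142/25) = -577/710.

-577/710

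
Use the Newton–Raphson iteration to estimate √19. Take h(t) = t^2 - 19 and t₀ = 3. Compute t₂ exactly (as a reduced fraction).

367/84

h'(t) = 2t.
h(3) = -10, h'(3) = 6, so t₁ = 3 - (-10)/6 = 14/3.
h(14/3) = 25/9, h'(14/3) = 28/3, so t₂ = (14/3) - (25/9)/(28/3) = 367/84.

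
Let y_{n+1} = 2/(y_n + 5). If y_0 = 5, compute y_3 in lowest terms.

y_1 = 2/(5 + 5) = 1/5.
y_2 = 2/(1/5 + 5) = 5/13.
y_3 = 2/(5/13 + 5) = 13/35.

13/35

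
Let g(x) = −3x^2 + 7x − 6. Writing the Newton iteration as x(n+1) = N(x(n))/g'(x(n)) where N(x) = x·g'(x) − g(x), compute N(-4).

−42

g'(x) = −6x + 7.
N(x) = x·g'(x) − g(x) = x·(−6x + 7) − (−3x^2 + 7x − 6) = −3x^2 + 6.
N(-4) = −42.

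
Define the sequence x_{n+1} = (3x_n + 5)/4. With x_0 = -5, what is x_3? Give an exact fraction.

25/32

x_1 = (3·(-5) + 5)/4 = -5/2.
x_2 = (3·(-5/2) + 5)/4 = -5/8.
x_3 = (3·(-5/8) + 5)/4 = 25/32.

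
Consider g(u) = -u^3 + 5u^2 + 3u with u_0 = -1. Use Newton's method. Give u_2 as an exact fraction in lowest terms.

g'(u) = -3u^2 + 10u + 3.
g(-1) = 3, g'(-1) = -10, so u_1 = (-1) - 3/(-10) = -7/10.
g(-7/10) = 693/1000, g'(-7/10) = -547/100, so u_2 = (-7/10) - (693/1000)/(-547/100) = -1568/2735.

-1568/2735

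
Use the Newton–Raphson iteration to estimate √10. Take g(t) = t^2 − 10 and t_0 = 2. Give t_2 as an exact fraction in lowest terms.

g'(t) = 2t.
g(2) = −6, g'(2) = 4, so t_1 = 2 − (−6)/4 = 7/2.
g(7/2) = 9/4, g'(7/2) = 7, so t_2 = (7/2) − (9/4)/7 = 89/28.

89/28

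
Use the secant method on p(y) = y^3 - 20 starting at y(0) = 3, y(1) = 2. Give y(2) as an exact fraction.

50/19

p(3) = 7, p(2) = -12. y(2) = 2 - (-12)·(2 - 3)/((-12) - 7) = 50/19.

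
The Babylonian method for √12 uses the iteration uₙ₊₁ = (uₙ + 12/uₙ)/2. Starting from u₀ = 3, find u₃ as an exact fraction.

u₁ = (3 + 12/3)/2 = 7/2.
u₂ = (7/2 + 12/(7/2))/2 = 97/28.
u₃ = (97/28 + 12/(97/28))/2 = 18817/5432.

18817/5432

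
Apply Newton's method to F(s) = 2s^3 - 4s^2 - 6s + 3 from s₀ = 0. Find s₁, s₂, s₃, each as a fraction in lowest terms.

F'(s) = 6s^2 - 8s - 6.
F(0) = 3, F'(0) = -6, so s₁ = 0 - 3/(-6) = 1/2.
F(1/2) = -3/4, F'(1/2) = -17/2, so s₂ = (1/2) - (-3/4)/(-17/2) = 7/17.
F(7/17) = -45/4913, F'(7/17) = -2392/289, so s₃ = (7/17) - (-45/4913)/(-2392/289) = 16699/40664.

s₁ = 1/2, s₂ = 7/17, s₃ = 16699/40664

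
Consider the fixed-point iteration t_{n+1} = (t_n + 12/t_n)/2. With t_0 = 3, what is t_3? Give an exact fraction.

18817/5432

t_1 = (3 + 12/3)/2 = 7/2.
t_2 = (7/2 + 12/(7/2))/2 = 97/28.
t_3 = (97/28 + 12/(97/28))/2 = 18817/5432.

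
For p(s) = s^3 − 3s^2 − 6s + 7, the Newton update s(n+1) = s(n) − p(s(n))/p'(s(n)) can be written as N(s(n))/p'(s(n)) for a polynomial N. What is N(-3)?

p'(s) = 3s^2 − 6s − 6.
N(s) = s·p'(s) − p(s) = s·(3s^2 − 6s − 6) − (s^3 − 3s^2 − 6s + 7) = 2s^3 − 3s^2 − 7.
N(-3) = −88.

−88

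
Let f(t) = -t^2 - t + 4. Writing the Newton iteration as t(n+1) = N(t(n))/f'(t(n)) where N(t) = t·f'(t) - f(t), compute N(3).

f'(t) = -2t - 1.
N(t) = t·f'(t) - f(t) = t·(-2t - 1) - (-t^2 - t + 4) = -t^2 - 4.
N(3) = -13.

-13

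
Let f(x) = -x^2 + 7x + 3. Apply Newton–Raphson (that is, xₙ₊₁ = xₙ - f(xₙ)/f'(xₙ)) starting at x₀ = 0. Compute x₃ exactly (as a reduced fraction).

f'(x) = -2x + 7.
f(0) = 3, f'(0) = 7, so x₁ = 0 - 3/7 = -3/7.
f(-3/7) = -9/49, f'(-3/7) = 55/7, so x₂ = (-3/7) - (-9/49)/(55/7) = -156/385.
f(-156/385) = -81/148225, f'(-156/385) = 3007/385, so x₃ = (-156/385) - (-81/148225)/(3007/385) = -469011/1157695.

-469011/1157695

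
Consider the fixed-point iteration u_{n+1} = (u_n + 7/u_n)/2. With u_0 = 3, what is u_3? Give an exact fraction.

32257/12192

u_1 = (3 + 7/3)/2 = 8/3.
u_2 = (8/3 + 7/(8/3))/2 = 127/48.
u_3 = (127/48 + 7/(127/48))/2 = 32257/12192.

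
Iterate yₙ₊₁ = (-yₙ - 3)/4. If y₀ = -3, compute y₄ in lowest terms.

y₁ = (-(-3) - 3)/4 = 0.
y₂ = (-0 - 3)/4 = -3/4.
y₃ = (-(-3/4) - 3)/4 = -9/16.
y₄ = (-(-9/16) - 3)/4 = -39/64.

-39/64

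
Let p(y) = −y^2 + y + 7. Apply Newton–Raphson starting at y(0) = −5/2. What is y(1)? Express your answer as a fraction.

p'(y) = −2y + 1.
p(−5/2) = −7/4, p'(−5/2) = 6, so y(1) = (−5/2) − (−7/4)/6 = −53/24.

−53/24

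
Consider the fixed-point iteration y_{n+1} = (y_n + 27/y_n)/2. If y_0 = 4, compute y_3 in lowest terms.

25575217/4921952

y_1 = (4 + 27/4)/2 = 43/8.
y_2 = (43/8 + 27/(43/8))/2 = 3577/688.
y_3 = (3577/688 + 27/(3577/688))/2 = 25575217/4921952.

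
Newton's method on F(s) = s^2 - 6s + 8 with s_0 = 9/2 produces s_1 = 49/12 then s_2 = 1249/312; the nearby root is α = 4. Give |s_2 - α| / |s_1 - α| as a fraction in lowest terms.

s_1 - α = 49/12 - 4 = 1/12, so |s_1 - α| = 1/12.
s_2 - α = 1249/312 - 4 = 1/312, so |s_2 - α| = 1/312.
Ratio = (1/312) / (1/12) = 1/26.

1/26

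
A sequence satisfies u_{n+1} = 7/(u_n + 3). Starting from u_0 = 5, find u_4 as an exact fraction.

u_1 = 7/(5 + 3) = 7/8.
u_2 = 7/(7/8 + 3) = 56/31.
u_3 = 7/(56/31 + 3) = 217/149.
u_4 = 7/(217/149 + 3) = 1043/664.

1043/664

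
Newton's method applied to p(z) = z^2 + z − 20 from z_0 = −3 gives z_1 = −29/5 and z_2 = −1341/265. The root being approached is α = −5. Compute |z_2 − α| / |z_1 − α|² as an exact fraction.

5/53

z_1 − α = −29/5 − (−5) = −29/5 + 5 = −4/5, so |z_1 − α| = 4/5.
z_2 − α = −1341/265 − (−5) = −1341/265 + 5 = −16/265, so |z_2 − α| = 16/265.
|z_1 − α|² = 16/25.
Ratio = (16/265) / (16/25) = 5/53.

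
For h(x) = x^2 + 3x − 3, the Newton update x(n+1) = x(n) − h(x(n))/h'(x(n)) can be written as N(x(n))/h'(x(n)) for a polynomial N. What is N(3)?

12

h'(x) = 2x + 3.
N(x) = x·h'(x) − h(x) = x·(2x + 3) − (x^2 + 3x − 3) = x^2 + 3.
N(3) = 12.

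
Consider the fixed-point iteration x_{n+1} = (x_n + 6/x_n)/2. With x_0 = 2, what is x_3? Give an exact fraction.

4801/1960

x_1 = (2 + 6/2)/2 = 5/2.
x_2 = (5/2 + 6/(5/2))/2 = 49/20.
x_3 = (49/20 + 6/(49/20))/2 = 4801/1960.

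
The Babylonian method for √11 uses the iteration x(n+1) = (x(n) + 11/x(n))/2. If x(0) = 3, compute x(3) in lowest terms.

x(1) = (3 + 11/3)/2 = 10/3.
x(2) = (10/3 + 11/(10/3))/2 = 199/60.
x(3) = (199/60 + 11/(199/60))/2 = 79201/23880.

79201/23880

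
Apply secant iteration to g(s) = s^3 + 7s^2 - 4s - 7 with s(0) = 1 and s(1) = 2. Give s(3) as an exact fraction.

g(1) = -3, g(2) = 21. s(2) = 2 - 21·(2 - 1)/(21 - (-3)) = 9/8.
g(2) = 21, g(9/8) = -623/512. s(3) = (9/8) - (-623/512)·((9/8) - 2)/((-623/512) - 21) = 1906/1625.

1906/1625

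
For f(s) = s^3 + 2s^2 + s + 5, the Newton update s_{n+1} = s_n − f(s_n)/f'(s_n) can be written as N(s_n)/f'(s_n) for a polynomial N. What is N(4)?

155

f'(s) = 3s^2 + 4s + 1.
N(s) = s·f'(s) − f(s) = s·(3s^2 + 4s + 1) − (s^3 + 2s^2 + s + 5) = 2s^3 + 2s^2 − 5.
N(4) = 155.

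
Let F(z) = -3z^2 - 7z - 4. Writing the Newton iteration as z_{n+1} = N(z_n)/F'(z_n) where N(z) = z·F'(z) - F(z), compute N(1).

F'(z) = -6z - 7.
N(z) = z·F'(z) - F(z) = z·(-6z - 7) - (-3z^2 - 7z - 4) = -3z^2 + 4.
N(1) = 1.

1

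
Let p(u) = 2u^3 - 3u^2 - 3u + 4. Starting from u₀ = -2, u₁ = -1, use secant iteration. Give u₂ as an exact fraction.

-11/10

p(-2) = -18, p(-1) = 2. u₂ = (-1) - 2·((-1) - (-2))/(2 - (-18)) = -11/10.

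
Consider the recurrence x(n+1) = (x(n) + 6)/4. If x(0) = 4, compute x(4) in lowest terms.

x(1) = (4 + 6)/4 = 5/2.
x(2) = ((5/2) + 6)/4 = 17/8.
x(3) = ((17/8) + 6)/4 = 65/32.
x(4) = ((65/32) + 6)/4 = 257/128.

257/128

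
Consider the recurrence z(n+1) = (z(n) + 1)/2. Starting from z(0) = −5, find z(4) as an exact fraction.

5/8

z(1) = ((−5) + 1)/2 = −2.
z(2) = ((−2) + 1)/2 = −1/2.
z(3) = ((−1/2) + 1)/2 = 1/4.
z(4) = ((1/4) + 1)/2 = 5/8.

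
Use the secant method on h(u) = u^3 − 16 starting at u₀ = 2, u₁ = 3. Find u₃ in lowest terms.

h(2) = −8, h(3) = 11. u₂ = 3 − 11·(3 − 2)/(11 − (−8)) = 46/19.
h(3) = 11, h(46/19) = −12408/6859. u₃ = (46/19) − (−12408/6859)·((46/19) − 3)/((−12408/6859) − 11) = 19990/7987.

19990/7987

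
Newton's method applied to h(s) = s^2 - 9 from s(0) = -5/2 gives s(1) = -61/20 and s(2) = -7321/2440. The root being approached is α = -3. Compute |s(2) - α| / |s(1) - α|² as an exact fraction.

s(1) - α = -61/20 - (-3) = -61/20 + 3 = -1/20, so |s(1) - α| = 1/20.
s(2) - α = -7321/2440 - (-3) = -7321/2440 + 3 = -1/2440, so |s(2) - α| = 1/2440.
|s(1) - α|² = 1/400.
Ratio = (1/2440) / (1/400) = 10/61.

10/61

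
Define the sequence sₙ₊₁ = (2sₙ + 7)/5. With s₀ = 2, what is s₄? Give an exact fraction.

1453/625

s₁ = (2·2 + 7)/5 = 11/5.
s₂ = (2·(11/5) + 7)/5 = 57/25.
s₃ = (2·(57/25) + 7)/5 = 289/125.
s₄ = (2·(289/125) + 7)/5 = 1453/625.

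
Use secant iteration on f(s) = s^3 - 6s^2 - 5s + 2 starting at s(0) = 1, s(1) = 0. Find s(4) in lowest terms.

174575/588283

f(1) = -8, f(0) = 2. s(2) = 0 - 2·(0 - 1)/(2 - (-8)) = 1/5.
f(0) = 2, f(1/5) = 96/125. s(3) = (1/5) - (96/125)·((1/5) - 0)/((96/125) - 2) = 25/77.
f(1/5) = 96/125, f(25/77) = -101184/456533. s(4) = (25/77) - (-101184/456533)·((25/77) - (1/5))/((-101184/456533) - (96/125)) = 174575/588283.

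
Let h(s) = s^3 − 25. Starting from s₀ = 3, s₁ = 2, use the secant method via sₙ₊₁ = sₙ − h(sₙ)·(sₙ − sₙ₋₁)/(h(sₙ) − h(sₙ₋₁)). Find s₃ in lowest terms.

h(3) = 2, h(2) = −17. s₂ = 2 − (−17)·(2 − 3)/((−17) − 2) = 55/19.
h(2) = −17, h(55/19) = −5100/6859. s₃ = (55/19) − (−5100/6859)·((55/19) − 2)/((−5100/6859) − (−17)) = 19255/6559.

19255/6559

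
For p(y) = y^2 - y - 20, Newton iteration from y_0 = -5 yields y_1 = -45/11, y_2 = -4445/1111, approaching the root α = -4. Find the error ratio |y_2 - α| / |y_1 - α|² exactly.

y_1 - α = -45/11 - (-4) = -45/11 + 4 = -1/11, so |y_1 - α| = 1/11.
y_2 - α = -4445/1111 - (-4) = -4445/1111 + 4 = -1/1111, so |y_2 - α| = 1/1111.
|y_1 - α|² = 1/121.
Ratio = (1/1111) / (1/121) = 11/101.

11/101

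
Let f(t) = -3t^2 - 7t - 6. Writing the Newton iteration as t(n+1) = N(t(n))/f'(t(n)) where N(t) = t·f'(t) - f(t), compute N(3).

f'(t) = -6t - 7.
N(t) = t·f'(t) - f(t) = t·(-6t - 7) - (-3t^2 - 7t - 6) = -3t^2 + 6.
N(3) = -21.

-21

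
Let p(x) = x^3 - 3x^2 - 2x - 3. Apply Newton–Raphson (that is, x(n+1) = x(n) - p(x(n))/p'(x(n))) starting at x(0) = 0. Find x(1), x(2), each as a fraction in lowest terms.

x(1) = -3/2, x(2) = -42/55

p'(x) = 3x^2 - 6x - 2.
p(0) = -3, p'(0) = -2, so x(1) = 0 - (-3)/(-2) = -3/2.
p(-3/2) = -81/8, p'(-3/2) = 55/4, so x(2) = (-3/2) - (-81/8)/(55/4) = -42/55.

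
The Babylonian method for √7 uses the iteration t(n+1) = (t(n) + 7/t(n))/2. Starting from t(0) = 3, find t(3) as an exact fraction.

t(1) = (3 + 7/3)/2 = 8/3.
t(2) = (8/3 + 7/(8/3))/2 = 127/48.
t(3) = (127/48 + 7/(127/48))/2 = 32257/12192.

32257/12192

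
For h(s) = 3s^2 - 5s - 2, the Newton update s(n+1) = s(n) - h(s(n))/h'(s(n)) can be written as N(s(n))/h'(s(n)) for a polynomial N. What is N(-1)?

h'(s) = 6s - 5.
N(s) = s·h'(s) - h(s) = s·(6s - 5) - (3s^2 - 5s - 2) = 3s^2 + 2.
N(-1) = 5.

5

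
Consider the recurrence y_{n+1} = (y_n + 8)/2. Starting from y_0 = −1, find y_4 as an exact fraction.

y_1 = ((−1) + 8)/2 = 7/2.
y_2 = ((7/2) + 8)/2 = 23/4.
y_3 = ((23/4) + 8)/2 = 55/8.
y_4 = ((55/8) + 8)/2 = 119/16.

119/16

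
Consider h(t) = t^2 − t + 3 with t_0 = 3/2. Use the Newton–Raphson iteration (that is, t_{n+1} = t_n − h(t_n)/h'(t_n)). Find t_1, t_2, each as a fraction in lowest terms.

h'(t) = 2t − 1.
h(3/2) = 15/4, h'(3/2) = 2, so t_1 = (3/2) − (15/4)/2 = −3/8.
h(−3/8) = 225/64, h'(−3/8) = −7/4, so t_2 = (−3/8) − (225/64)/(−7/4) = 183/112.

t_1 = −3/8, t_2 = 183/112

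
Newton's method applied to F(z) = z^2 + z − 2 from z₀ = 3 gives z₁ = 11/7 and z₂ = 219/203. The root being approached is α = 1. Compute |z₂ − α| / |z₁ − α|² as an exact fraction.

z₁ − α = 11/7 − 1 = 4/7, so |z₁ − α| = 4/7.
z₂ − α = 219/203 − 1 = 16/203, so |z₂ − α| = 16/203.
|z₁ − α|² = 16/49.
Ratio = (16/203) / (16/49) = 7/29.

7/29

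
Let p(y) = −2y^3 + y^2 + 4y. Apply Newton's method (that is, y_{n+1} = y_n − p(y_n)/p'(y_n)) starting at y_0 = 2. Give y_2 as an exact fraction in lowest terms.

p'(y) = −6y^2 + 2y + 4.
p(2) = −4, p'(2) = −16, so y_1 = 2 − (−4)/(−16) = 7/4.
p(7/4) = −21/32, p'(7/4) = −87/8, so y_2 = (7/4) − (−21/32)/(−87/8) = 49/29.

49/29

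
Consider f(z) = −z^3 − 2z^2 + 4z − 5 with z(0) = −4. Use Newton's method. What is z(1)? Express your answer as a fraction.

f'(z) = −3z^2 − 4z + 4.
f(−4) = 11, f'(−4) = −28, so z(1) = (−4) − 11/(−28) = −101/28.

−101/28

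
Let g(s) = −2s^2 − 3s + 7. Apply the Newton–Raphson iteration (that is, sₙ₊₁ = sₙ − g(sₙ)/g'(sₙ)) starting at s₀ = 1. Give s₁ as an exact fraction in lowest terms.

g'(s) = −4s − 3.
g(1) = 2, g'(1) = −7, so s₁ = 1 − 2/(−7) = 9/7.

9/7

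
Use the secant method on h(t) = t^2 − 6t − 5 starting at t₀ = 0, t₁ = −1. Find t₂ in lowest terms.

h(0) = −5, h(−1) = 2. t₂ = (−1) − 2·((−1) − 0)/(2 − (−5)) = −5/7.

−5/7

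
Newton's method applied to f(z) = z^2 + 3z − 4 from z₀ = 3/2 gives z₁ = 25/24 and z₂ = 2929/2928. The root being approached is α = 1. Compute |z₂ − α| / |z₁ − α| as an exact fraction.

z₁ − α = 25/24 − 1 = 1/24, so |z₁ − α| = 1/24.
z₂ − α = 2929/2928 − 1 = 1/2928, so |z₂ − α| = 1/2928.
Ratio = (1/2928) / (1/24) = 1/122.

1/122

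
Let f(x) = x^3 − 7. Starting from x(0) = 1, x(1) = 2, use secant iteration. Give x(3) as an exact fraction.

1045/547

f(1) = −6, f(2) = 1. x(2) = 2 − 1·(2 − 1)/(1 − (−6)) = 13/7.
f(2) = 1, f(13/7) = −204/343. x(3) = (13/7) − (−204/343)·((13/7) − 2)/((−204/343) − 1) = 1045/547.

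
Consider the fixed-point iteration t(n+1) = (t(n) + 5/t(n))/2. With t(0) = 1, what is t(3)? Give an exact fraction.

47/21

t(1) = (1 + 5/1)/2 = 3.
t(2) = (3 + 5/3)/2 = 7/3.
t(3) = (7/3 + 5/(7/3))/2 = 47/21.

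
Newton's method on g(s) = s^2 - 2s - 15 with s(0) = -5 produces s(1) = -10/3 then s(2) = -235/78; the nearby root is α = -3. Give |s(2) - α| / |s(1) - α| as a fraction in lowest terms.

1/26

s(1) - α = -10/3 - (-3) = -10/3 + 3 = -1/3, so |s(1) - α| = 1/3.
s(2) - α = -235/78 - (-3) = -235/78 + 3 = -1/78, so |s(2) - α| = 1/78.
Ratio = (1/78) / (1/3) = 1/26.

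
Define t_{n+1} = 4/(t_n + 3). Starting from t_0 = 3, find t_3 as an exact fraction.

44/45

t_1 = 4/(3 + 3) = 2/3.
t_2 = 4/(2/3 + 3) = 12/11.
t_3 = 4/(12/11 + 3) = 44/45.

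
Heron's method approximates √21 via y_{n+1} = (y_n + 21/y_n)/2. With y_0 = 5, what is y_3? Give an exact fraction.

277727/60605

y_1 = (5 + 21/5)/2 = 23/5.
y_2 = (23/5 + 21/(23/5))/2 = 527/115.
y_3 = (527/115 + 21/(527/115))/2 = 277727/60605.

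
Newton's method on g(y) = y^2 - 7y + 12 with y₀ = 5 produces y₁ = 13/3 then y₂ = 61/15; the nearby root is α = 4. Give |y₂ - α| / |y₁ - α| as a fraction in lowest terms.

y₁ - α = 13/3 - 4 = 1/3, so |y₁ - α| = 1/3.
y₂ - α = 61/15 - 4 = 1/15, so |y₂ - α| = 1/15.
Ratio = (1/15) / (1/3) = 1/5.

1/5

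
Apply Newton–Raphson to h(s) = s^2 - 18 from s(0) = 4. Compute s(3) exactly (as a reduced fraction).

665857/156944

h'(s) = 2s.
h(4) = -2, h'(4) = 8, so s(1) = 4 - (-2)/8 = 17/4.
h(17/4) = 1/16, h'(17/4) = 17/2, so s(2) = (17/4) - (1/16)/(17/2) = 577/136.
h(577/136) = 1/18496, h'(577/136) = 577/68, so s(3) = (577/136) - (1/18496)/(577/68) = 665857/156944.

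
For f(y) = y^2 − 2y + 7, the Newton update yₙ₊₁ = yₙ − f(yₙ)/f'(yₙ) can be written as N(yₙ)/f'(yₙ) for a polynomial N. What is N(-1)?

−6

f'(y) = 2y − 2.
N(y) = y·f'(y) − f(y) = y·(2y − 2) − (y^2 − 2y + 7) = y^2 − 7.
N(-1) = −6.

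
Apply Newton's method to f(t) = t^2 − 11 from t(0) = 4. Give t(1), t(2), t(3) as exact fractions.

f'(t) = 2t.
f(4) = 5, f'(4) = 8, so t(1) = 4 − 5/8 = 27/8.
f(27/8) = 25/64, f'(27/8) = 27/4, so t(2) = (27/8) − (25/64)/(27/4) = 1433/432.
f(1433/432) = 625/186624, f'(1433/432) = 1433/216, so t(3) = (1433/432) − (625/186624)/(1433/216) = 4106353/1238112.

t(1) = 27/8, t(2) = 1433/432, t(3) = 4106353/1238112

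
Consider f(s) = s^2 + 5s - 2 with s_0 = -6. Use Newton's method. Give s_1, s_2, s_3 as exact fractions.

f'(s) = 2s + 5.
f(-6) = 4, f'(-6) = -7, so s_1 = (-6) - 4/(-7) = -38/7.
f(-38/7) = 16/49, f'(-38/7) = -41/7, so s_2 = (-38/7) - (16/49)/(-41/7) = -1542/287.
f(-1542/287) = 256/82369, f'(-1542/287) = -1649/287, so s_3 = (-1542/287) - (256/82369)/(-1649/287) = -2542502/473263.

s_1 = -38/7, s_2 = -1542/287, s_3 = -2542502/473263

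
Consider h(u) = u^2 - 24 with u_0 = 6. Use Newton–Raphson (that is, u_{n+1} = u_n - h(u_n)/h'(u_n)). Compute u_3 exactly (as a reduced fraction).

4801/980

h'(u) = 2u.
h(6) = 12, h'(6) = 12, so u_1 = 6 - 12/12 = 5.
h(5) = 1, h'(5) = 10, so u_2 = 5 - 1/10 = 49/10.
h(49/10) = 1/100, h'(49/10) = 49/5, so u_3 = (49/10) - (1/100)/(49/5) = 4801/980.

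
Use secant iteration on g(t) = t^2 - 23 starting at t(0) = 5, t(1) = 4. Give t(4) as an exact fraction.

g(5) = 2, g(4) = -7. t(2) = 4 - (-7)·(4 - 5)/((-7) - 2) = 43/9.
g(4) = -7, g(43/9) = -14/81. t(3) = (43/9) - (-14/81)·((43/9) - 4)/((-14/81) - (-7)) = 379/79.
g(43/9) = -14/81, g(379/79) = 98/6241. t(4) = (379/79) - (98/6241)·((379/79) - (43/9))/((98/6241) - (-14/81)) = 16325/3404.

16325/3404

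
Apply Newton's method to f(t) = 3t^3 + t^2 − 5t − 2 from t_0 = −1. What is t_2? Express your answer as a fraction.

−64/49

f'(t) = 9t^2 + 2t − 5.
f(−1) = 1, f'(−1) = 2, so t_1 = (−1) − 1/2 = −3/2.
f(−3/2) = −19/8, f'(−3/2) = 49/4, so t_2 = (−3/2) − (−19/8)/(49/4) = −64/49.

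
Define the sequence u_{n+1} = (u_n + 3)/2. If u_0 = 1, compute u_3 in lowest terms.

u_1 = (1 + 3)/2 = 2.
u_2 = (2 + 3)/2 = 5/2.
u_3 = ((5/2) + 3)/2 = 11/4.

11/4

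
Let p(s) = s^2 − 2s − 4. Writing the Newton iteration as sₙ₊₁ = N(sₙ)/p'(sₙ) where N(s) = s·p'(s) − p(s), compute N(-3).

p'(s) = 2s − 2.
N(s) = s·p'(s) − p(s) = s·(2s − 2) − (s^2 − 2s − 4) = s^2 + 4.
N(-3) = 13.

13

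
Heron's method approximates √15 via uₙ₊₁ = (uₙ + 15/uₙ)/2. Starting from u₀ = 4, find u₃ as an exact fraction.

u₁ = (4 + 15/4)/2 = 31/8.
u₂ = (31/8 + 15/(31/8))/2 = 1921/496.
u₃ = (1921/496 + 15/(1921/496))/2 = 7380481/1905632.

7380481/1905632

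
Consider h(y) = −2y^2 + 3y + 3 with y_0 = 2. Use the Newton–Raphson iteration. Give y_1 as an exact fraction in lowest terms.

11/5

h'(y) = −4y + 3.
h(2) = 1, h'(2) = −5, so y_1 = 2 − 1/(−5) = 11/5.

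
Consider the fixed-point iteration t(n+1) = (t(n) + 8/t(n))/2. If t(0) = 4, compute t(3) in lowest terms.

t(1) = (4 + 8/4)/2 = 3.
t(2) = (3 + 8/3)/2 = 17/6.
t(3) = (17/6 + 8/(17/6))/2 = 577/204.

577/204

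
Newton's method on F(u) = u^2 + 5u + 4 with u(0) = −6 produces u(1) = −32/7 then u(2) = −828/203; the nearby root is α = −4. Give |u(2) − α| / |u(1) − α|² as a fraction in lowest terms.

7/29

u(1) − α = −32/7 − (−4) = −32/7 + 4 = −4/7, so |u(1) − α| = 4/7.
u(2) − α = −828/203 − (−4) = −828/203 + 4 = −16/203, so |u(2) − α| = 16/203.
|u(1) − α|² = 16/49.
Ratio = (16/203) / (16/49) = 7/29.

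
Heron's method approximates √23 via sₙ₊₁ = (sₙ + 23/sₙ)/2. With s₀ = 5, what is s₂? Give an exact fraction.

s₁ = (5 + 23/5)/2 = 24/5.
s₂ = (24/5 + 23/(24/5))/2 = 1151/240.

1151/240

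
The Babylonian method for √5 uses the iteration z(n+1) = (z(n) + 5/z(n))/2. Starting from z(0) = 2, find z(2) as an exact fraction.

z(1) = (2 + 5/2)/2 = 9/4.
z(2) = (9/4 + 5/(9/4))/2 = 161/72.

161/72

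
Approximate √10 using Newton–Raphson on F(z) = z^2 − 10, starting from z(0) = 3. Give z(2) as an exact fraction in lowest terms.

721/228

F'(z) = 2z.
F(3) = −1, F'(3) = 6, so z(1) = 3 − (−1)/6 = 19/6.
F(19/6) = 1/36, F'(19/6) = 19/3, so z(2) = (19/6) − (1/36)/(19/3) = 721/228.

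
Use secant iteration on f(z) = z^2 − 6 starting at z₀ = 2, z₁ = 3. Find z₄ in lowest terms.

267/109

f(2) = −2, f(3) = 3. z₂ = 3 − 3·(3 − 2)/(3 − (−2)) = 12/5.
f(3) = 3, f(12/5) = −6/25. z₃ = (12/5) − (−6/25)·((12/5) − 3)/((−6/25) − 3) = 22/9.
f(12/5) = −6/25, f(22/9) = −2/81. z₄ = (22/9) − (−2/81)·((22/9) − (12/5))/((−2/81) − (−6/25)) = 267/109.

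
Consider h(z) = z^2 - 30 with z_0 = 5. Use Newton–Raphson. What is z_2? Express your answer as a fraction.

241/44

h'(z) = 2z.
h(5) = -5, h'(5) = 10, so z_1 = 5 - (-5)/10 = 11/2.
h(11/2) = 1/4, h'(11/2) = 11, so z_2 = (11/2) - (1/4)/11 = 241/44.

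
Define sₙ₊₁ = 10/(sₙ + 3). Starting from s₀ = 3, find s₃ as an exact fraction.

35/18

s₁ = 10/(3 + 3) = 5/3.
s₂ = 10/(5/3 + 3) = 15/7.
s₃ = 10/(15/7 + 3) = 35/18.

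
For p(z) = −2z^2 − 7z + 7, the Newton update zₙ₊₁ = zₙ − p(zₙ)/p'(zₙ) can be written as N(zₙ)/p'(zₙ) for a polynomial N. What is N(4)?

−39

p'(z) = −4z − 7.
N(z) = z·p'(z) − p(z) = z·(−4z − 7) − (−2z^2 − 7z + 7) = −2z^2 − 7.
N(4) = −39.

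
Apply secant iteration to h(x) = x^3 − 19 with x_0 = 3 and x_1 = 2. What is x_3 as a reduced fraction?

15385/5707

h(3) = 8, h(2) = −11. x_2 = 2 − (−11)·(2 − 3)/((−11) − 8) = 49/19.
h(2) = −11, h(49/19) = −12672/6859. x_3 = (49/19) − (−12672/6859)·((49/19) − 2)/((−12672/6859) − (−11)) = 15385/5707.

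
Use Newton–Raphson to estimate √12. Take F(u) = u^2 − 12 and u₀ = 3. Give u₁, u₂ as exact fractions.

F'(u) = 2u.
F(3) = −3, F'(3) = 6, so u₁ = 3 − (−3)/6 = 7/2.
F(7/2) = 1/4, F'(7/2) = 7, so u₂ = (7/2) − (1/4)/7 = 97/28.

u₁ = 7/2, u₂ = 97/28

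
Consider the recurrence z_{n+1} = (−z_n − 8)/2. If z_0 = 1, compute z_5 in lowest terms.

−89/32

z_1 = (−1 − 8)/2 = −9/2.
z_2 = (−(−9/2) − 8)/2 = −7/4.
z_3 = (−(−7/4) − 8)/2 = −25/8.
z_4 = (−(−25/8) − 8)/2 = −39/16.
z_5 = (−(−39/16) − 8)/2 = −89/32.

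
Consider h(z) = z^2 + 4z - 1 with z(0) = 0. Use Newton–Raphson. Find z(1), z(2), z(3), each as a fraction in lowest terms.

z(1) = 1/4, z(2) = 17/72, z(3) = 5473/23184

h'(z) = 2z + 4.
h(0) = -1, h'(0) = 4, so z(1) = 0 - (-1)/4 = 1/4.
h(1/4) = 1/16, h'(1/4) = 9/2, so z(2) = (1/4) - (1/16)/(9/2) = 17/72.
h(17/72) = 1/5184, h'(17/72) = 161/36, so z(3) = (17/72) - (1/5184)/(161/36) = 5473/23184.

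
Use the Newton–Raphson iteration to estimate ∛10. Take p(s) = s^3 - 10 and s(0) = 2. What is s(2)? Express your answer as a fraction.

p'(s) = 3s^2.
p(2) = -2, p'(2) = 12, so s(1) = 2 - (-2)/12 = 13/6.
p(13/6) = 37/216, p'(13/6) = 169/12, so s(2) = (13/6) - (37/216)/(169/12) = 3277/1521.

3277/1521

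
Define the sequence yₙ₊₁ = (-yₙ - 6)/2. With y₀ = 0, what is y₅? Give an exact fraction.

y₁ = (-0 - 6)/2 = -3.
y₂ = (-(-3) - 6)/2 = -3/2.
y₃ = (-(-3/2) - 6)/2 = -9/4.
y₄ = (-(-9/4) - 6)/2 = -15/8.
y₅ = (-(-15/8) - 6)/2 = -33/16.

-33/16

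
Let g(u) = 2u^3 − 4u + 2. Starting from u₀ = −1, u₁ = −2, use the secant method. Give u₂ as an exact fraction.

g(−1) = 4, g(−2) = −6. u₂ = (−2) − (−6)·((−2) − (−1))/((−6) − 4) = −7/5.

−7/5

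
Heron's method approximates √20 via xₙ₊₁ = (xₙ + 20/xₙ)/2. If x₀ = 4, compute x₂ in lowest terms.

161/36

x₁ = (4 + 20/4)/2 = 9/2.
x₂ = (9/2 + 20/(9/2))/2 = 161/36.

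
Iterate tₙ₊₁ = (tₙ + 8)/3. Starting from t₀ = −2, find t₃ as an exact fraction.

t₁ = ((−2) + 8)/3 = 2.
t₂ = (2 + 8)/3 = 10/3.
t₃ = ((10/3) + 8)/3 = 34/9.

34/9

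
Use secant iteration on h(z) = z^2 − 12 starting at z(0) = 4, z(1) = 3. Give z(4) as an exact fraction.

h(4) = 4, h(3) = −3. z(2) = 3 − (−3)·(3 − 4)/((−3) − 4) = 24/7.
h(3) = −3, h(24/7) = −12/49. z(3) = (24/7) − (−12/49)·((24/7) − 3)/((−12/49) − (−3)) = 52/15.
h(24/7) = −12/49, h(52/15) = 4/225. z(4) = (52/15) − (4/225)·((52/15) − (24/7))/((4/225) − (−12/49)) = 627/181.

627/181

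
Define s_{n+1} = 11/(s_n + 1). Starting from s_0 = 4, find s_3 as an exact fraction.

s_1 = 11/(4 + 1) = 11/5.
s_2 = 11/(11/5 + 1) = 55/16.
s_3 = 11/(55/16 + 1) = 176/71.

176/71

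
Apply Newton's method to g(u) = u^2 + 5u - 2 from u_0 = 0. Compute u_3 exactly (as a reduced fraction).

g'(u) = 2u + 5.
g(0) = -2, g'(0) = 5, so u_1 = 0 - (-2)/5 = 2/5.
g(2/5) = 4/25, g'(2/5) = 29/5, so u_2 = (2/5) - (4/25)/(29/5) = 54/145.
g(54/145) = 16/21025, g'(54/145) = 833/145, so u_3 = (54/145) - (16/21025)/(833/145) = 44966/120785.

44966/120785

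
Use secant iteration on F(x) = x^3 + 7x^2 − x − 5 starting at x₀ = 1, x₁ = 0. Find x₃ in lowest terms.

F(1) = 2, F(0) = −5. x₂ = 0 − (−5)·(0 − 1)/((−5) − 2) = 5/7.
F(0) = −5, F(5/7) = −610/343. x₃ = (5/7) − (−610/343)·((5/7) − 0)/((−610/343) − (−5)) = 245/221.

245/221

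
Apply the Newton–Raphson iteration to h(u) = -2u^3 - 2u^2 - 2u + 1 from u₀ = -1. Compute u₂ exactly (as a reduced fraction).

17/22

h'(u) = -6u^2 - 4u - 2.
h(-1) = 3, h'(-1) = -4, so u₁ = (-1) - 3/(-4) = -1/4.
h(-1/4) = 45/32, h'(-1/4) = -11/8, so u₂ = (-1/4) - (45/32)/(-11/8) = 17/22.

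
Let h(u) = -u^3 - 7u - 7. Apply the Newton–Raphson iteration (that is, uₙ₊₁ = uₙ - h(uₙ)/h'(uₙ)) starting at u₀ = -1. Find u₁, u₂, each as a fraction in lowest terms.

u₁ = -9/10, u₂ = -4229/4715

h'(u) = -3u^2 - 7.
h(-1) = 1, h'(-1) = -10, so u₁ = (-1) - 1/(-10) = -9/10.
h(-9/10) = 29/1000, h'(-9/10) = -943/100, so u₂ = (-9/10) - (29/1000)/(-943/100) = -4229/4715.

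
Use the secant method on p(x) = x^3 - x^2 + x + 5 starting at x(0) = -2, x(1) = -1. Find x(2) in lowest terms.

p(-2) = -9, p(-1) = 2. x(2) = (-1) - 2·((-1) - (-2))/(2 - (-9)) = -13/11.

-13/11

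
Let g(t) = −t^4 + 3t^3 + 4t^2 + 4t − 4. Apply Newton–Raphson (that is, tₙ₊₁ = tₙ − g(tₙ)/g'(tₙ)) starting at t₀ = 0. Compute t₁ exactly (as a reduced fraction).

g'(t) = −4t^3 + 9t^2 + 8t + 4.
g(0) = −4, g'(0) = 4, so t₁ = 0 − (−4)/4 = 1.

1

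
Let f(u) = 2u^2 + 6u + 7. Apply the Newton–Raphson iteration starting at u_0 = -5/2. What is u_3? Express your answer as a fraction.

-9713/2528

f'(u) = 4u + 6.
f(-5/2) = 9/2, f'(-5/2) = -4, so u_1 = (-5/2) - (9/2)/(-4) = -11/8.
f(-11/8) = 81/32, f'(-11/8) = 1/2, so u_2 = (-11/8) - (81/32)/(1/2) = -103/16.
f(-103/16) = 6561/128, f'(-103/16) = -79/4, so u_3 = (-103/16) - (6561/128)/(-79/4) = -9713/2528.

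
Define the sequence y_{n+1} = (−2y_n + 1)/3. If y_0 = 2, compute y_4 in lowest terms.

5/9

y_1 = (−2·2 + 1)/3 = −1.
y_2 = (−2·(−1) + 1)/3 = 1.
y_3 = (−2·1 + 1)/3 = −1/3.
y_4 = (−2·(−1/3) + 1)/3 = 5/9.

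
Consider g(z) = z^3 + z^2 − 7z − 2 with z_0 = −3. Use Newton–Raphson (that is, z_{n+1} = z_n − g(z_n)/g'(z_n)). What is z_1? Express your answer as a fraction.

−43/14

g'(z) = 3z^2 + 2z − 7.
g(−3) = 1, g'(−3) = 14, so z_1 = (−3) − 1/14 = −43/14.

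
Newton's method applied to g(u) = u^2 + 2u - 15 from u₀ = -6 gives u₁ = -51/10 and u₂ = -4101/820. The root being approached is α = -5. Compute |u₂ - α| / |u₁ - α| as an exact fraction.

1/82

u₁ - α = -51/10 - (-5) = -51/10 + 5 = -1/10, so |u₁ - α| = 1/10.
u₂ - α = -4101/820 - (-5) = -4101/820 + 5 = -1/820, so |u₂ - α| = 1/820.
Ratio = (1/820) / (1/10) = 1/82.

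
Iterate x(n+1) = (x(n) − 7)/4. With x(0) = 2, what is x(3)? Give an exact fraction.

−145/64

x(1) = (2 − 7)/4 = −5/4.
x(2) = ((−5/4) − 7)/4 = −33/16.
x(3) = ((−33/16) − 7)/4 = −145/64.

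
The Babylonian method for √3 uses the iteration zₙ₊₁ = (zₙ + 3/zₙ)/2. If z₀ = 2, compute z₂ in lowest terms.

97/56

z₁ = (2 + 3/2)/2 = 7/4.
z₂ = (7/4 + 3/(7/4))/2 = 97/56.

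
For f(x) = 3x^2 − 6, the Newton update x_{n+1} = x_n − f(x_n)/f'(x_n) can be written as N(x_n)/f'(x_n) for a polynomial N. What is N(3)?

33

f'(x) = 6x.
N(x) = x·f'(x) − f(x) = x·(6x) − (3x^2 − 6) = 3x^2 + 6.
N(3) = 33.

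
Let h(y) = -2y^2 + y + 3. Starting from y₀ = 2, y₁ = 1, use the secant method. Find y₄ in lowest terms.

h(2) = -3, h(1) = 2. y₂ = 1 - 2·(1 - 2)/(2 - (-3)) = 7/5.
h(1) = 2, h(7/5) = 12/25. y₃ = (7/5) - (12/25)·((7/5) - 1)/((12/25) - 2) = 29/19.
h(7/5) = 12/25, h(29/19) = -48/361. y₄ = (29/19) - (-48/361)·((29/19) - (7/5))/((-48/361) - (12/25)) = 691/461.

691/461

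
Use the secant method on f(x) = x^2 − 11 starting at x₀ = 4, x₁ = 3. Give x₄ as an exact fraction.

f(4) = 5, f(3) = −2. x₂ = 3 − (−2)·(3 − 4)/((−2) − 5) = 23/7.
f(3) = −2, f(23/7) = −10/49. x₃ = (23/7) − (−10/49)·((23/7) − 3)/((−10/49) − (−2)) = 73/22.
f(23/7) = −10/49, f(73/22) = 5/484. x₄ = (73/22) − (5/484)·((73/22) − (23/7))/((5/484) − (−10/49)) = 3373/1017.

3373/1017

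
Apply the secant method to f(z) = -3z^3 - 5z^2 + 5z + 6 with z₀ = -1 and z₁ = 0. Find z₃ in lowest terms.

-294/347

f(-1) = -1, f(0) = 6. z₂ = 0 - 6·(0 - (-1))/(6 - (-1)) = -6/7.
f(0) = 6, f(-6/7) = -24/343. z₃ = (-6/7) - (-24/343)·((-6/7) - 0)/((-24/343) - 6) = -294/347.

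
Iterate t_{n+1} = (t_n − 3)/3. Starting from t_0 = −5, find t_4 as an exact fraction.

−125/81

t_1 = ((−5) − 3)/3 = −8/3.
t_2 = ((−8/3) − 3)/3 = −17/9.
t_3 = ((−17/9) − 3)/3 = −44/27.
t_4 = ((−44/27) − 3)/3 = −125/81.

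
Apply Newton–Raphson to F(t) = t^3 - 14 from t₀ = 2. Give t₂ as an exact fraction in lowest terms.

181/75

F'(t) = 3t^2.
F(2) = -6, F'(2) = 12, so t₁ = 2 - (-6)/12 = 5/2.
F(5/2) = 13/8, F'(5/2) = 75/4, so t₂ = (5/2) - (13/8)/(75/4) = 181/75.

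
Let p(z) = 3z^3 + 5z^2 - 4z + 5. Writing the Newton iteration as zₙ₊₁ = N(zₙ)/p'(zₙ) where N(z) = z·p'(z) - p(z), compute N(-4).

-309

p'(z) = 9z^2 + 10z - 4.
N(z) = z·p'(z) - p(z) = z·(9z^2 + 10z - 4) - (3z^3 + 5z^2 - 4z + 5) = 6z^3 + 5z^2 - 5.
N(-4) = -309.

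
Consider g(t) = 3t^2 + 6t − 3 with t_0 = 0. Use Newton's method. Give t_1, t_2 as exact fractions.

g'(t) = 6t + 6.
g(0) = −3, g'(0) = 6, so t_1 = 0 − (−3)/6 = 1/2.
g(1/2) = 3/4, g'(1/2) = 9, so t_2 = (1/2) − (3/4)/9 = 5/12.

t_1 = 1/2, t_2 = 5/12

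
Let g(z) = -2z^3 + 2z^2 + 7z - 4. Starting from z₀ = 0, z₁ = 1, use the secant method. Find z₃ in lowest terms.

g(0) = -4, g(1) = 3. z₂ = 1 - 3·(1 - 0)/(3 - (-4)) = 4/7.
g(1) = 3, g(4/7) = 96/343. z₃ = (4/7) - (96/343)·((4/7) - 1)/((96/343) - 3) = 164/311.

164/311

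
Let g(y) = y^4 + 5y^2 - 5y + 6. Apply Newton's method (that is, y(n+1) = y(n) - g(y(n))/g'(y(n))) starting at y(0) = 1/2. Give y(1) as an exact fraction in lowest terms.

-73/8

g'(y) = 4y^3 + 10y - 5.
g(1/2) = 77/16, g'(1/2) = 1/2, so y(1) = (1/2) - (77/16)/(1/2) = -73/8.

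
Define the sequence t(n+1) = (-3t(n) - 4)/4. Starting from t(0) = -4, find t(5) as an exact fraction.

31/128

t(1) = (-3·(-4) - 4)/4 = 2.
t(2) = (-3·2 - 4)/4 = -5/2.
t(3) = (-3·(-5/2) - 4)/4 = 7/8.
t(4) = (-3·(7/8) - 4)/4 = -53/32.
t(5) = (-3·(-53/32) - 4)/4 = 31/128.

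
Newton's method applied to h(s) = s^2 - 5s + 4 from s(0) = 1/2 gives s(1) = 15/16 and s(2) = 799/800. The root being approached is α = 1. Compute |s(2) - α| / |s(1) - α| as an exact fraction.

s(1) - α = 15/16 - 1 = -1/16, so |s(1) - α| = 1/16.
s(2) - α = 799/800 - 1 = -1/800, so |s(2) - α| = 1/800.
Ratio = (1/800) / (1/16) = 1/50.

1/50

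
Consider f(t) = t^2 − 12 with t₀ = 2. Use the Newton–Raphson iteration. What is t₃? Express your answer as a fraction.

f'(t) = 2t.
f(2) = −8, f'(2) = 4, so t₁ = 2 − (−8)/4 = 4.
f(4) = 4, f'(4) = 8, so t₂ = 4 − 4/8 = 7/2.
f(7/2) = 1/4, f'(7/2) = 7, so t₃ = (7/2) − (1/4)/7 = 97/28.

97/28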